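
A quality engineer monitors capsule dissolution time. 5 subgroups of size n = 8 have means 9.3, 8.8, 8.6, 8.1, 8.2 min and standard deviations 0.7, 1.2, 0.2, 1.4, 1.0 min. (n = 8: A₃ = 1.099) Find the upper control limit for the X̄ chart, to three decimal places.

X̄̄ = (9.3 + 8.8 + 8.6 + 8.1 + 8.2) / 5 = 8.6000
s̄ = (0.7 + 1.2 + 0.2 + 1.4 + 1.0) / 5 = 0.9000
UCL = X̄̄ + A₃·s̄ = 8.6000 + 1.099 × 0.9000 = 9.5891

9.589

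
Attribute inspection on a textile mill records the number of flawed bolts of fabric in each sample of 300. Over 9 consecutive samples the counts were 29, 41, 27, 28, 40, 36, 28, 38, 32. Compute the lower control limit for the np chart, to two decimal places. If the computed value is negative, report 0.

16.92

p̄ = Σdᵢ / (k·n) = 299 / (9 × 300) = 0.11074
LCL = np̄ − 3·√(np̄(1−p̄)) = 33.2222 − 3 × 5.4354 = 16.9161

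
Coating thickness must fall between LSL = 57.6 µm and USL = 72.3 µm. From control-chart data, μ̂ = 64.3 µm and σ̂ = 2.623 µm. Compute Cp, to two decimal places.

0.93

Cp = (USL − LSL) / (6σ̂) = (72.3 − 57.6) / (6 × 2.623) = 14.7000 / 15.7380 = 0.9340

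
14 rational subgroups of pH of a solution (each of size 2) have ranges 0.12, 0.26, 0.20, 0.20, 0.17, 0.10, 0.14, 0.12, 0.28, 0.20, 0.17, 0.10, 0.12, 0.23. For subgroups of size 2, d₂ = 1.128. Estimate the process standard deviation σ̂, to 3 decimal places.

R̄ = (0.12 + 0.26 + 0.20 + 0.20 + 0.17 + 0.10 + 0.14 + 0.12 + 0.28 + 0.20 + 0.17 + 0.10 + 0.12 + 0.23) / 14 = 0.1721
σ̂ = R̄ / d₂ = 0.1721 / 1.128 = 0.1526

0.153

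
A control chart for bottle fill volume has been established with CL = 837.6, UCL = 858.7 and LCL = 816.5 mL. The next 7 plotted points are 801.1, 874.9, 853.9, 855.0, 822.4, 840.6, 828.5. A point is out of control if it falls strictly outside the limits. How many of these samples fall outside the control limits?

2

Compare each point to [816.5, 858.7]: sample 1 = 801.1 < LCL; sample 2 = 874.9 > UCL.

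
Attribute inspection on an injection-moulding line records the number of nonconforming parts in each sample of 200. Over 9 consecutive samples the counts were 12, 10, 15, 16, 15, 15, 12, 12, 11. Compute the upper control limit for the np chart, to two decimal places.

p̄ = Σdᵢ / (k·n) = 118 / (9 × 200) = 0.06556
UCL = np̄ + 3·√(np̄(1−p̄)) = 13.1111 + 3 × √(13.1111×0.93444) = 13.1111 + 3 × 3.5002 = 23.6118

23.61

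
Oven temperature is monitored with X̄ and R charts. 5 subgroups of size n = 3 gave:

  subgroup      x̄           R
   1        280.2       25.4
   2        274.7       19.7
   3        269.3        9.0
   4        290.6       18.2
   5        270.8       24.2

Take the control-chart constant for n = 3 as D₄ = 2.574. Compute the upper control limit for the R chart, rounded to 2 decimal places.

49.68

R̄ = (25.4 + 19.7 + 9.0 + 18.2 + 24.2) / 5 = 96.5000 / 5 = 19.3000
UCL_R = D₄·R̄ = 2.574 × 19.3000 = 49.6782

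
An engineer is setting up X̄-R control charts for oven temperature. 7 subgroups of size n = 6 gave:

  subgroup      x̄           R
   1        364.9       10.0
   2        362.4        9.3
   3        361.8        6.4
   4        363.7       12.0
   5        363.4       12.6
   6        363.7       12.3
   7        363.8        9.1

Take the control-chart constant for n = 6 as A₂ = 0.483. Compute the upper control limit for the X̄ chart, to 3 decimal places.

X̄̄ = (364.9 + 362.4 + 361.8 + 363.7 + 363.4 + 363.7 + 363.8) / 7 = 2543.7000 / 7 = 363.3857
R̄ = (10.0 + 9.3 + 6.4 + 12.0 + 12.6 + 12.3 + 9.1) / 7 = 71.7000 / 7 = 10.2429
UCL = X̄̄ + A₂·R̄ = 363.3857 + 0.483 × 10.2429 = 368.3330

368.333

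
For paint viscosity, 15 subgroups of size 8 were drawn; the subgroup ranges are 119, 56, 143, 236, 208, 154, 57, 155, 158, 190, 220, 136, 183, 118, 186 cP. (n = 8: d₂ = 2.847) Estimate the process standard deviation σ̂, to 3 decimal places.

54.303

R̄ = (119 + 56 + 143 + 236 + 208 + 154 + 57 + 155 + 158 + 190 + 220 + 136 + 183 + 118 + 186) / 15 = 154.6000
σ̂ = R̄ / d₂ = 154.6000 / 2.847 = 54.3028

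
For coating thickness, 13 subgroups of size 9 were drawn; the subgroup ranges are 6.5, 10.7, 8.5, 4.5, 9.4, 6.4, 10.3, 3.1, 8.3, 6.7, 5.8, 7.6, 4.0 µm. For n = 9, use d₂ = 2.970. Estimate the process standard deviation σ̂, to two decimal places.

2.38

R̄ = (6.5 + 10.7 + 8.5 + 4.5 + 9.4 + 6.4 + 10.3 + 3.1 + 8.3 + 6.7 + 5.8 + 7.6 + 4.0) / 13 = 7.0615
σ̂ = R̄ / d₂ = 7.0615 / 2.970 = 2.3776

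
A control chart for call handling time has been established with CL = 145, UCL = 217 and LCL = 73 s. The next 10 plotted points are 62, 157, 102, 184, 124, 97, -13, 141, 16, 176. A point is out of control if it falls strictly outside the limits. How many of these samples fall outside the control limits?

3

Compare each point to [73, 217]: sample 1 = 62 < LCL; sample 7 = -13 < LCL; sample 9 = 16 < LCL.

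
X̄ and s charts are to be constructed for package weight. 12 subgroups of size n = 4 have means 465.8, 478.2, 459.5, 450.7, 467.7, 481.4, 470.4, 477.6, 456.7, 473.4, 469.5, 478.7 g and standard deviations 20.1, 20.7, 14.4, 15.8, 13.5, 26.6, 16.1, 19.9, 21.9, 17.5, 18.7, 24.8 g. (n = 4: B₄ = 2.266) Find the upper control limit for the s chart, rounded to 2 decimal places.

s̄ = (20.1 + 20.7 + 14.4 + 15.8 + 13.5 + 26.6 + 16.1 + 19.9 + 21.9 + 17.5 + 18.7 + 24.8) / 12 = 19.1667
UCL_s = B₄·s̄ = 2.266 × 19.1667 = 43.4317

43.43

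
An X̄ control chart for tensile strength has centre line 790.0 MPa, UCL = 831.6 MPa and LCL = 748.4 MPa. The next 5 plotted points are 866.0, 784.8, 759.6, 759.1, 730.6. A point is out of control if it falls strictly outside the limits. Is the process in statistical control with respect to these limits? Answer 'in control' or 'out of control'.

out of control

Compare each point to [748.4, 831.6]: sample 1 = 866.0 > UCL; sample 5 = 730.6 < LCL.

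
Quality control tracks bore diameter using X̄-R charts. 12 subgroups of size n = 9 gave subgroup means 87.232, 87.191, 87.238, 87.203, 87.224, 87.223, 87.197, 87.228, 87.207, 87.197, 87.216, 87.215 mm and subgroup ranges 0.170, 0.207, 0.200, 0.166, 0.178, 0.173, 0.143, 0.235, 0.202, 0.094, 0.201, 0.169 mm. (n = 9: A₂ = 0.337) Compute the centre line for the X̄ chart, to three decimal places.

X̄̄ = (87.232 + 87.191 + 87.238 + 87.203 + 87.224 + 87.223 + 87.197 + 87.228 + 87.207 + 87.197 + 87.216 + 87.215) / 12 = 1046.5710 / 12 = 87.2142
CL = X̄̄ = 87.2142

87.214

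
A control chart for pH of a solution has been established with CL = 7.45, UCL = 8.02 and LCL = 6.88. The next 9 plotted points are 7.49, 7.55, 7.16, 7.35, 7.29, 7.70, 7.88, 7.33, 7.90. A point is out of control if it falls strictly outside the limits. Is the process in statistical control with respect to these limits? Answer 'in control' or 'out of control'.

All 9 points lie within [6.88, 8.02].

in control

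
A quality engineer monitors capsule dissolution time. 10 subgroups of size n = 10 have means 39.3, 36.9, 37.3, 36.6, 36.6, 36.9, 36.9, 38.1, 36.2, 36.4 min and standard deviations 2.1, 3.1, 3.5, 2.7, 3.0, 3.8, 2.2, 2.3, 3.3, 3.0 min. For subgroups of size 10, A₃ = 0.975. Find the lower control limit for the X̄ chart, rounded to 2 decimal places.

34.29

X̄̄ = (39.3 + 36.9 + 37.3 + 36.6 + 36.6 + 36.9 + 36.9 + 38.1 + 36.2 + 36.4) / 10 = 37.1200
s̄ = (2.1 + 3.1 + 3.5 + 2.7 + 3.0 + 3.8 + 2.2 + 2.3 + 3.3 + 3.0) / 10 = 2.9000
LCL = X̄̄ − A₃·s̄ = 37.1200 − 0.975 × 2.9000 = 34.2925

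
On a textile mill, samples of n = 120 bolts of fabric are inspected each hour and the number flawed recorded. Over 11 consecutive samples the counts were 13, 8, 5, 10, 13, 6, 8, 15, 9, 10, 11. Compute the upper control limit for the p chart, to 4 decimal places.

p̄ = Σdᵢ / (k·n) = 108 / (11 × 120) = 0.08182
UCL = p̄ + 3·√(p̄(1−p̄)/n) = 0.08182 + 3 × √(0.08182×0.91818/120) = 0.08182 + 3 × 0.02502 = 0.15688

0.1569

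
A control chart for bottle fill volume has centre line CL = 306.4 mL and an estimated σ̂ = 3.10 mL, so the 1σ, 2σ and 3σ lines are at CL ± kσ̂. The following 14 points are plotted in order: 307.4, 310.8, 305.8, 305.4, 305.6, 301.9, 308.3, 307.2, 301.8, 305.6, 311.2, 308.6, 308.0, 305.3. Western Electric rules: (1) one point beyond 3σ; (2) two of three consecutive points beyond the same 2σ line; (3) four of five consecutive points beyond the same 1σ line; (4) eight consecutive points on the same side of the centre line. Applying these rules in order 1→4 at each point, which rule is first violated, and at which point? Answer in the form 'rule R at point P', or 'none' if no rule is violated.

Zone of each point (C = within 1σ̂, B = 1σ̂–2σ̂, A = 2σ̂–3σ̂, * = beyond 3σ̂; sign = side of CL): 1:+C, 2:+B, 3:-C, 4:-C, 5:-C, 6:-B, 7:+C, 8:+C, 9:-B, 10:-C, 11:+B, 12:+C, 13:+C, 14:-C
No rule fires across all 14 points.

none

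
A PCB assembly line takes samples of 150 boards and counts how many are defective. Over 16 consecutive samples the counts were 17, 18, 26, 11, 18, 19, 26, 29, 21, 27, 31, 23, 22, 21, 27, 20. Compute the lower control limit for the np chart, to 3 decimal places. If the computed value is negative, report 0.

9.191

p̄ = Σdᵢ / (k·n) = 356 / (16 × 150) = 0.14833
LCL = np̄ − 3·√(np̄(1−p̄)) = 22.2500 − 3 × 4.3531 = 9.1907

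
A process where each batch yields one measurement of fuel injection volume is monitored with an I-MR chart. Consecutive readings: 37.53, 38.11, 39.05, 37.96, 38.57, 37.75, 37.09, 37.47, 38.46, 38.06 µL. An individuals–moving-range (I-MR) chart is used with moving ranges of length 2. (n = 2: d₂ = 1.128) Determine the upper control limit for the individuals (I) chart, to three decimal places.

X̄ = (37.53 + 38.11 + 39.05 + 37.96 + 38.57 + 37.75 + 37.09 + 37.47 + 38.46 + 38.06) / 10 = 38.0050
Moving ranges: 0.58, 0.94, 1.09, 0.61, 0.82, 0.66, 0.38, 0.99, 0.40; M̄R̄ = 6.4700 / 9 = 0.7189
UCL = X̄ + 3·M̄R̄/d₂ = 38.0050 + 3 × 0.7189 / 1.128 = 39.9169

39.917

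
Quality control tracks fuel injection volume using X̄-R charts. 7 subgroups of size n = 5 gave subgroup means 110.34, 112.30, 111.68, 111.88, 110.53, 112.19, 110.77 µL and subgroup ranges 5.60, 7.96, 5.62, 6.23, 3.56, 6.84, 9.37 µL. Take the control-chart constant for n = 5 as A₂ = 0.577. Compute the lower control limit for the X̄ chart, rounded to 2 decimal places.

X̄̄ = (110.34 + 112.30 + 111.68 + 111.88 + 110.53 + 112.19 + 110.77) / 7 = 779.6900 / 7 = 111.3843
R̄ = (5.60 + 7.96 + 5.62 + 6.23 + 3.56 + 6.84 + 9.37) / 7 = 45.1800 / 7 = 6.4543
LCL = X̄̄ − A₂·R̄ = 111.3843 − 0.577 × 6.4543 = 107.6602

107.66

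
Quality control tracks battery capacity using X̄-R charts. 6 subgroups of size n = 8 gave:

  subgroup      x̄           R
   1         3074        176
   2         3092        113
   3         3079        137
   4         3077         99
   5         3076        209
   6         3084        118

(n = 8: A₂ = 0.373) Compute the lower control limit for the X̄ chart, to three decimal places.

X̄̄ = (3074 + 3092 + 3079 + 3077 + 3076 + 3084) / 6 = 18482.0000 / 6 = 3080.3333
R̄ = (176 + 113 + 137 + 99 + 209 + 118) / 6 = 852.0000 / 6 = 142.0000
LCL = X̄̄ − A₂·R̄ = 3080.3333 − 0.373 × 142.0000 = 3027.3673

3027.367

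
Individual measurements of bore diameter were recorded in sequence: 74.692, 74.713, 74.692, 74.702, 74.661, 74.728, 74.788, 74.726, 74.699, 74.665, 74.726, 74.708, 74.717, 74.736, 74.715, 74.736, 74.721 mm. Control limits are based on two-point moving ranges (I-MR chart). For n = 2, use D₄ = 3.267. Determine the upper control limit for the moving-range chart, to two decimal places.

Moving ranges: 0.021, 0.021, 0.010, 0.041, 0.067, 0.060, 0.062, 0.027, 0.034, 0.061, 0.018, 0.009, 0.019, 0.021, 0.021, 0.015; M̄R̄ = 0.5070 / 16 = 0.0317
UCL_MR = D₄·M̄R̄ = 3.267 × 0.0317 = 0.1035

0.10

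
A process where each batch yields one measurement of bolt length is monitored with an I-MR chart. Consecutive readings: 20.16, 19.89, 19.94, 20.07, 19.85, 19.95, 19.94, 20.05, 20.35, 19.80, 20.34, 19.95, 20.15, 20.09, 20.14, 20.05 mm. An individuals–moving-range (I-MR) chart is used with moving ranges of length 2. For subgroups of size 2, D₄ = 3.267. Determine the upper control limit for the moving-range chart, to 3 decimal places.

Moving ranges: 0.27, 0.05, 0.13, 0.22, 0.10, 0.01, 0.11, 0.30, 0.55, 0.54, 0.39, 0.20, 0.06, 0.05, 0.09; M̄R̄ = 3.0700 / 15 = 0.2047
UCL_MR = D₄·M̄R̄ = 3.267 × 0.2047 = 0.6686

0.669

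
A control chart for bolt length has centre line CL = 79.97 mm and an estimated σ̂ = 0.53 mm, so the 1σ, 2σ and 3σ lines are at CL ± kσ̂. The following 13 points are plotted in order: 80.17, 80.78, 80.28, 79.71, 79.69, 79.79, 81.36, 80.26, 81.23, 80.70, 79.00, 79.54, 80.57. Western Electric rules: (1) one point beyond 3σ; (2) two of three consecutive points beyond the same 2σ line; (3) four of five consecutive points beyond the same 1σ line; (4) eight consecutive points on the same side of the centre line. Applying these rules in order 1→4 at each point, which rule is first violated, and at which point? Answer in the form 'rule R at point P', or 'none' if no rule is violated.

rule 2 at point 9

Zone of each point (C = within 1σ̂, B = 1σ̂–2σ̂, A = 2σ̂–3σ̂, * = beyond 3σ̂; sign = side of CL): 1:+C, 2:+B, 3:+C, 4:-C, 5:-C, 6:-C, 7:+A, 8:+C, 9:+A, 10:+B, 11:-B, 12:-C, 13:+B
Rule 2 (two of three consecutive points beyond the same 2σ limit) is satisfied at point 9.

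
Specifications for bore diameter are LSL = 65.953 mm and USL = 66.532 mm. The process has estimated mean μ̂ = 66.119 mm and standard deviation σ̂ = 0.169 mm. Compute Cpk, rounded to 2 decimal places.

Cpu = (USL − μ̂) / (3σ̂) = (66.532 − 66.119) / (3 × 0.169) = 0.8146; Cpl = (μ̂ − LSL) / (3σ̂) = (66.119 − 65.953) / (3 × 0.169) = 0.3274; Cpk = min(Cpu, Cpl) = 0.3274

0.33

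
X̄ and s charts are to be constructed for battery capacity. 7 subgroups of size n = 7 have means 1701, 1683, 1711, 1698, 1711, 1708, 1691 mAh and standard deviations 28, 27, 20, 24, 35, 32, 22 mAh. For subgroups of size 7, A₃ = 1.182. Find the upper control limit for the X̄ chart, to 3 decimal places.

1732.174

X̄̄ = (1701 + 1683 + 1711 + 1698 + 1711 + 1708 + 1691) / 7 = 1700.4286
s̄ = (28 + 27 + 20 + 24 + 35 + 32 + 22) / 7 = 26.8571
UCL = X̄̄ + A₃·s̄ = 1700.4286 + 1.182 × 26.8571 = 1732.1737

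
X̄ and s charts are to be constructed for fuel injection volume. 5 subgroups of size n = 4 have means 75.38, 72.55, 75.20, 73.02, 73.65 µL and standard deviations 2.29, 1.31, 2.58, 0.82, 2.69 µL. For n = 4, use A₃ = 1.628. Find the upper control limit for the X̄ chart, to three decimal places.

X̄̄ = (75.38 + 72.55 + 75.20 + 73.02 + 73.65) / 5 = 73.9600
s̄ = (2.29 + 1.31 + 2.58 + 0.82 + 2.69) / 5 = 1.9380
UCL = X̄̄ + A₃·s̄ = 73.9600 + 1.628 × 1.9380 = 77.1151

77.115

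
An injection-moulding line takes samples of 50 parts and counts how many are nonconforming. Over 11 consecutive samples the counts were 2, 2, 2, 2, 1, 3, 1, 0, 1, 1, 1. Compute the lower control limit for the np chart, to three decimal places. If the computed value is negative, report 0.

p̄ = Σdᵢ / (k·n) = 16 / (11 × 50) = 0.02909
LCL = np̄ − 3·√(np̄(1−p̄)) = 1.4545 − 3 × 1.1884 = -2.1106 → 0 (negative, so LCL = 0)

0.000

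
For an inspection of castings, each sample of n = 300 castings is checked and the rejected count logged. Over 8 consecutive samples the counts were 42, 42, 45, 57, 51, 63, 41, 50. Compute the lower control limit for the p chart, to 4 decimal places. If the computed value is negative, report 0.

0.0990

p̄ = Σdᵢ / (k·n) = 391 / (8 × 300) = 0.16292
LCL = p̄ − 3·√(p̄(1−p̄)/n) = 0.16292 − 3 × 0.02132 = 0.09895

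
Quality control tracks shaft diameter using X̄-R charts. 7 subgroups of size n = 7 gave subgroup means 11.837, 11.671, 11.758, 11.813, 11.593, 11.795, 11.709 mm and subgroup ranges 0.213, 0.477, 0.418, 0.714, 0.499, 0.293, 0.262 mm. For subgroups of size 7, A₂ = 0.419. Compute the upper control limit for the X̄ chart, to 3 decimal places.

X̄̄ = (11.837 + 11.671 + 11.758 + 11.813 + 11.593 + 11.795 + 11.709) / 7 = 82.1760 / 7 = 11.7394
R̄ = (0.213 + 0.477 + 0.418 + 0.714 + 0.499 + 0.293 + 0.262) / 7 = 2.8760 / 7 = 0.4109
UCL = X̄̄ + A₂·R̄ = 11.7394 + 0.419 × 0.4109 = 11.9116

11.912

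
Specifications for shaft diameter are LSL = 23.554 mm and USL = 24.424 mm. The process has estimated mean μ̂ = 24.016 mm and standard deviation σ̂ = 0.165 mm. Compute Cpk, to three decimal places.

0.824

Cpu = (USL − μ̂) / (3σ̂) = (24.424 − 24.016) / (3 × 0.165) = 0.8242; Cpl = (μ̂ − LSL) / (3σ̂) = (24.016 − 23.554) / (3 × 0.165) = 0.9333; Cpk = min(Cpu, Cpl) = 0.8242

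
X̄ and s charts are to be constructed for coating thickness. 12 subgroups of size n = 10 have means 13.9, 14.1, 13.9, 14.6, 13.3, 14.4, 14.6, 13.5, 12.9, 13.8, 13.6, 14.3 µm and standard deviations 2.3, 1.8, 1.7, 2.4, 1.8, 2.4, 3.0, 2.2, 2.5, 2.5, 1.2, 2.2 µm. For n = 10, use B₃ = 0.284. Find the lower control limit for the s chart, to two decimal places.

s̄ = (2.3 + 1.8 + 1.7 + 2.4 + 1.8 + 2.4 + 3.0 + 2.2 + 2.5 + 2.5 + 1.2 + 2.2) / 12 = 2.1667
LCL_s = B₃·s̄ = 0.284 × 2.1667 = 0.6153

0.62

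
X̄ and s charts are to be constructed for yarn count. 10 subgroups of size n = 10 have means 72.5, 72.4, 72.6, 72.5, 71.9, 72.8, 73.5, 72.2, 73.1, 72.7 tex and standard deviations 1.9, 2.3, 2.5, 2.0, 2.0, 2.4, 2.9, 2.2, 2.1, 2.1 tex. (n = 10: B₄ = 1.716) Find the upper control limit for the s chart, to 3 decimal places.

3.844

s̄ = (1.9 + 2.3 + 2.5 + 2.0 + 2.0 + 2.4 + 2.9 + 2.2 + 2.1 + 2.1) / 10 = 2.2400
UCL_s = B₄·s̄ = 1.716 × 2.2400 = 3.8438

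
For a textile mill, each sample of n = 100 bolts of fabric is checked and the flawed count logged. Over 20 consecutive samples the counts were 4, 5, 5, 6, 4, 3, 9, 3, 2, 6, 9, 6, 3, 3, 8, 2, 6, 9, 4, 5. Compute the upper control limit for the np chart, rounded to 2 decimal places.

p̄ = Σdᵢ / (k·n) = 102 / (20 × 100) = 0.05100
UCL = np̄ + 3·√(np̄(1−p̄)) = 5.1000 + 3 × √(5.1000×0.94900) = 5.1000 + 3 × 2.2000 = 11.6999

11.70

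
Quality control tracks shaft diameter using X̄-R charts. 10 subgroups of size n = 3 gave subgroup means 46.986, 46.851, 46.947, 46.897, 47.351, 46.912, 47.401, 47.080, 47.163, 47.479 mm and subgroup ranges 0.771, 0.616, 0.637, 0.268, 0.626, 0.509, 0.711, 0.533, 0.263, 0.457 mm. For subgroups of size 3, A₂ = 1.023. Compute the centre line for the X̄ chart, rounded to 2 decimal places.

47.11

X̄̄ = (46.986 + 46.851 + 46.947 + 46.897 + 47.351 + 46.912 + 47.401 + 47.080 + 47.163 + 47.479) / 10 = 471.0670 / 10 = 47.1067
CL = X̄̄ = 47.1067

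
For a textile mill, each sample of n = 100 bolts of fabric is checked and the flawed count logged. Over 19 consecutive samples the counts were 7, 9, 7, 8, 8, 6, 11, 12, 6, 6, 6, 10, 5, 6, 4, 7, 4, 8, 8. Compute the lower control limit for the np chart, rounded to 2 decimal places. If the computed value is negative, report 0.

0.00

p̄ = Σdᵢ / (k·n) = 138 / (19 × 100) = 0.07263
LCL = np̄ − 3·√(np̄(1−p̄)) = 7.2632 − 3 × 2.5953 = -0.5228 → 0 (negative, so LCL = 0)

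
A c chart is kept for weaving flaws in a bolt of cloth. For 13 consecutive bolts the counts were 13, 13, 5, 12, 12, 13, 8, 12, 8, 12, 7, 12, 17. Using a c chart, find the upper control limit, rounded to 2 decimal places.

21.06

c̄ = (13 + 13 + 5 + 12 + 12 + 13 + 8 + 12 + 8 + 12 + 7 + 12 + 17) / 13 = 144 / 13 = 11.0769
UCL = c̄ + 3√c̄ = 11.0769 + 3 × √11.0769 = 11.0769 + 3 × 3.3282 = 21.0615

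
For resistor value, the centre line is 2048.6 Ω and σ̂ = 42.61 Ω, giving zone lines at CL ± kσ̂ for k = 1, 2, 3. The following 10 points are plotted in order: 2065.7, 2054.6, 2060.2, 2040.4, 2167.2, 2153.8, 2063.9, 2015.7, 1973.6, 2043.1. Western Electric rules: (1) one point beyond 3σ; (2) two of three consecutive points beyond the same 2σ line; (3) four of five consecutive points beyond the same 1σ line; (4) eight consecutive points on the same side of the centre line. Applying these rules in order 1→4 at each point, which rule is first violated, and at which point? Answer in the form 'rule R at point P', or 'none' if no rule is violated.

rule 2 at point 6

Zone of each point (C = within 1σ̂, B = 1σ̂–2σ̂, A = 2σ̂–3σ̂, * = beyond 3σ̂; sign = side of CL): 1:+C, 2:+C, 3:+C, 4:-C, 5:+A, 6:+A, 7:+C, 8:-C, 9:-B, 10:-C
Rule 2 (two of three consecutive points beyond the same 2σ limit) is satisfied at point 6.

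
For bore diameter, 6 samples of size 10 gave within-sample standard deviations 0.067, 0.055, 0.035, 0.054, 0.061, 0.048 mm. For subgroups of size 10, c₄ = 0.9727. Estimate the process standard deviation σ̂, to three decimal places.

s̄ = (0.067 + 0.055 + 0.035 + 0.054 + 0.061 + 0.048) / 6 = 0.0533
σ̂ = s̄ / c₄ = 0.0533 / 0.9727 = 0.0548

0.055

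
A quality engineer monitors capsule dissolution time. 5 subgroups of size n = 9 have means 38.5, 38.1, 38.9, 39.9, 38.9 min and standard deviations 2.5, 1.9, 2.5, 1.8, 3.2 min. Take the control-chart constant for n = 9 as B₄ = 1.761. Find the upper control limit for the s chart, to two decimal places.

4.19

s̄ = (2.5 + 1.9 + 2.5 + 1.8 + 3.2) / 5 = 2.3800
UCL_s = B₄·s̄ = 1.761 × 2.3800 = 4.1912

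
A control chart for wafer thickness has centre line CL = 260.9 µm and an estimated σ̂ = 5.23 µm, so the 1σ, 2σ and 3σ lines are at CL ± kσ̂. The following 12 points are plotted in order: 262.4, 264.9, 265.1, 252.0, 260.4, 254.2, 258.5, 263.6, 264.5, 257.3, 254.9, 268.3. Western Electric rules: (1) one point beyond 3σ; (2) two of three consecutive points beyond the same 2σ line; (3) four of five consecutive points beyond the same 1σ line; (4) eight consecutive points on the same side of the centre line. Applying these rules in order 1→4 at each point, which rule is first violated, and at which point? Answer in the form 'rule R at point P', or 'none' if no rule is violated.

none

Zone of each point (C = within 1σ̂, B = 1σ̂–2σ̂, A = 2σ̂–3σ̂, * = beyond 3σ̂; sign = side of CL): 1:+C, 2:+C, 3:+C, 4:-B, 5:-C, 6:-B, 7:-C, 8:+C, 9:+C, 10:-C, 11:-B, 12:+B
No rule fires across all 12 points.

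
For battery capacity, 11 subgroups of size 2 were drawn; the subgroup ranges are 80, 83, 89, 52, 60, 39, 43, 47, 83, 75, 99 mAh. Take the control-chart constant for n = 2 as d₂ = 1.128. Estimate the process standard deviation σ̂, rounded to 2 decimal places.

R̄ = (80 + 83 + 89 + 52 + 60 + 39 + 43 + 47 + 83 + 75 + 99) / 11 = 68.1818
σ̂ = R̄ / d₂ = 68.1818 / 1.128 = 60.4449

60.44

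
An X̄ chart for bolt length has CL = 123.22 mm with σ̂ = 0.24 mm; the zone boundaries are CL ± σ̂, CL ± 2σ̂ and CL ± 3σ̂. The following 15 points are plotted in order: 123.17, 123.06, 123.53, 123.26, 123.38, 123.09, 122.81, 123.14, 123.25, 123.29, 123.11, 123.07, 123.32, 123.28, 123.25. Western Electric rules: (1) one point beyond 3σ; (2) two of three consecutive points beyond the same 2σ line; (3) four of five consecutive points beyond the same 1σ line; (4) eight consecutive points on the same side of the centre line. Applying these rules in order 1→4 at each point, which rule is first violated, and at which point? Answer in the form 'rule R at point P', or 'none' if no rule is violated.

Zone of each point (C = within 1σ̂, B = 1σ̂–2σ̂, A = 2σ̂–3σ̂, * = beyond 3σ̂; sign = side of CL): 1:-C, 2:-C, 3:+B, 4:+C, 5:+C, 6:-C, 7:-B, 8:-C, 9:+C, 10:+C, 11:-C, 12:-C, 13:+C, 14:+C, 15:+C
No rule fires across all 15 points.

none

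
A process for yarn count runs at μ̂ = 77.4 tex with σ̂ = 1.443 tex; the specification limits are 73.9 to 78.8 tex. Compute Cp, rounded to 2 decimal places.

Cp = (USL − LSL) / (6σ̂) = (78.8 − 73.9) / (6 × 1.443) = 4.9000 / 8.6580 = 0.5660

0.57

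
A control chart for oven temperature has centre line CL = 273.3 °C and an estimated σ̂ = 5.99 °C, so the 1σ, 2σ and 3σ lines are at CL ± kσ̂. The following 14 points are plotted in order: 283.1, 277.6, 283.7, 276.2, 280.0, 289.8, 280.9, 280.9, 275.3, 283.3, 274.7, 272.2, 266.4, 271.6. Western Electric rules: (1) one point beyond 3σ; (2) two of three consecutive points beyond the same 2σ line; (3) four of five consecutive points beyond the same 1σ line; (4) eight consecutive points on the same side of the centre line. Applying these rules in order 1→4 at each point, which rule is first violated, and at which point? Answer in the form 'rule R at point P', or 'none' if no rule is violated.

Zone of each point (C = within 1σ̂, B = 1σ̂–2σ̂, A = 2σ̂–3σ̂, * = beyond 3σ̂; sign = side of CL): 1:+B, 2:+C, 3:+B, 4:+C, 5:+B, 6:+A, 7:+B, 8:+B, 9:+C, 10:+B, 11:+C, 12:-C, 13:-B, 14:-C
Rule 3 (four of five consecutive points beyond the same 1σ limit) is satisfied at point 7.

rule 3 at point 7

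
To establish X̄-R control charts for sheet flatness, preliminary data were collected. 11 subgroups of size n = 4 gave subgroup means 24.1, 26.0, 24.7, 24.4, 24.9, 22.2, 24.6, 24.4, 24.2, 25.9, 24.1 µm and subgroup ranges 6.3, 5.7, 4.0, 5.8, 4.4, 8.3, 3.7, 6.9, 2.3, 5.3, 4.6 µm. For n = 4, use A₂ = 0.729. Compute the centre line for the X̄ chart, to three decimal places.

X̄̄ = (24.1 + 26.0 + 24.7 + 24.4 + 24.9 + 22.2 + 24.6 + 24.4 + 24.2 + 25.9 + 24.1) / 11 = 269.5000 / 11 = 24.5000
CL = X̄̄ = 24.5000

24.500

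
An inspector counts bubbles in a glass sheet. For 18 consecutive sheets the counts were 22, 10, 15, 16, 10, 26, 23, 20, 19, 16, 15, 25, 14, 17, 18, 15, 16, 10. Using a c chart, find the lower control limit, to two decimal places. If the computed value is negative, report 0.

c̄ = (22 + 10 + 15 + 16 + 10 + 26 + 23 + 20 + 19 + 16 + 15 + 25 + 14 + 17 + 18 + 15 + 16 + 10) / 18 = 307 / 18 = 17.0556
LCL = c̄ − 3√c̄ = 17.0556 − 3 × 4.1298 = 4.6660

4.67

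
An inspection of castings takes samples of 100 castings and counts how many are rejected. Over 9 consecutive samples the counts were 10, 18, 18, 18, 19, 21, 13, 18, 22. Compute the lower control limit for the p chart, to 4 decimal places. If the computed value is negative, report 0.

0.0606

p̄ = Σdᵢ / (k·n) = 157 / (9 × 100) = 0.17444
LCL = p̄ − 3·√(p̄(1−p̄)/n) = 0.17444 − 3 × 0.03795 = 0.06060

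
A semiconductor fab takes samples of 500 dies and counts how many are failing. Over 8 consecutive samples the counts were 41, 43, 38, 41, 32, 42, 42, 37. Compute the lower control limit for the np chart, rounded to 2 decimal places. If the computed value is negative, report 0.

21.41

p̄ = Σdᵢ / (k·n) = 316 / (8 × 500) = 0.07900
LCL = np̄ − 3·√(np̄(1−p̄)) = 39.5000 − 3 × 6.0315 = 21.4054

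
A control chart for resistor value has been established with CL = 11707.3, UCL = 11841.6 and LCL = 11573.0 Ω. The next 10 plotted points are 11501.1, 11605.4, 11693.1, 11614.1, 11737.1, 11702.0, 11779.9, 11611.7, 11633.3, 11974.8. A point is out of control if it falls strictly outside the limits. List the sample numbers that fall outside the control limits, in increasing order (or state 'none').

Compare each point to [11573.0, 11841.6]: sample 1 = 11501.1 < LCL; sample 10 = 11974.8 > UCL.

1, 10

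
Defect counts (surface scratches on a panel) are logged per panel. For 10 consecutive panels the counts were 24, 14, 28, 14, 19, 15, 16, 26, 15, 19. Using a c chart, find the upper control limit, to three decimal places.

32.077

c̄ = (24 + 14 + 28 + 14 + 19 + 15 + 16 + 26 + 15 + 19) / 10 = 190 / 10 = 19.0000
UCL = c̄ + 3√c̄ = 19.0000 + 3 × √19.0000 = 19.0000 + 3 × 4.3589 = 32.0767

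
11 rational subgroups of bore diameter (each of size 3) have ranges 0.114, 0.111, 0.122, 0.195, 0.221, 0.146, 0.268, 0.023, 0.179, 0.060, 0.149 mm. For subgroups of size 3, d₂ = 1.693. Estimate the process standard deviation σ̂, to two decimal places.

R̄ = (0.114 + 0.111 + 0.122 + 0.195 + 0.221 + 0.146 + 0.268 + 0.023 + 0.179 + 0.060 + 0.149) / 11 = 0.1444
σ̂ = R̄ / d₂ = 0.1444 / 1.693 = 0.0853

0.09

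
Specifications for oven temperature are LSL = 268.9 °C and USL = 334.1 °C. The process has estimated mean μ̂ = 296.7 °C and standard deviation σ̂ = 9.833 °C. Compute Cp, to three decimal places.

Cp = (USL − LSL) / (6σ̂) = (334.1 − 268.9) / (6 × 9.833) = 65.2000 / 58.9980 = 1.1051

1.105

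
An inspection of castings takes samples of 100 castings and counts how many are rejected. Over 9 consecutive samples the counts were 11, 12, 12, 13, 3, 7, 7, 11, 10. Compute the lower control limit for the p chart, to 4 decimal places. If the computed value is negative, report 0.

0.0074

p̄ = Σdᵢ / (k·n) = 86 / (9 × 100) = 0.09556
LCL = p̄ − 3·√(p̄(1−p̄)/n) = 0.09556 − 3 × 0.02940 = 0.00736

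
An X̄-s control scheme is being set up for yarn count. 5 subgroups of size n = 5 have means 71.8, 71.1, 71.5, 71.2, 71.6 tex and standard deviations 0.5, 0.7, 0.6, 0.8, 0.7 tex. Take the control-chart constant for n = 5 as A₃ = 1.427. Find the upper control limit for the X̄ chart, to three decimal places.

X̄̄ = (71.8 + 71.1 + 71.5 + 71.2 + 71.6) / 5 = 71.4400
s̄ = (0.5 + 0.7 + 0.6 + 0.8 + 0.7) / 5 = 0.6600
UCL = X̄̄ + A₃·s̄ = 71.4400 + 1.427 × 0.6600 = 72.3818

72.382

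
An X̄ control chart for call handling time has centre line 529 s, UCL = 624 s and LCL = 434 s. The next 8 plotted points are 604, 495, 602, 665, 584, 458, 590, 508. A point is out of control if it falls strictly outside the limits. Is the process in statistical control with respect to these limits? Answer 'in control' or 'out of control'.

out of control

Compare each point to [434, 624]: sample 4 = 665 > UCL.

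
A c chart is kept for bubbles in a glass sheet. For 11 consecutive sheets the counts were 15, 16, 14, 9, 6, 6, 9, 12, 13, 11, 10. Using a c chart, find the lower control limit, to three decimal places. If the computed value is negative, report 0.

1.050

c̄ = (15 + 16 + 14 + 9 + 6 + 6 + 9 + 12 + 13 + 11 + 10) / 11 = 121 / 11 = 11.0000
LCL = c̄ − 3√c̄ = 11.0000 − 3 × 3.3166 = 1.0501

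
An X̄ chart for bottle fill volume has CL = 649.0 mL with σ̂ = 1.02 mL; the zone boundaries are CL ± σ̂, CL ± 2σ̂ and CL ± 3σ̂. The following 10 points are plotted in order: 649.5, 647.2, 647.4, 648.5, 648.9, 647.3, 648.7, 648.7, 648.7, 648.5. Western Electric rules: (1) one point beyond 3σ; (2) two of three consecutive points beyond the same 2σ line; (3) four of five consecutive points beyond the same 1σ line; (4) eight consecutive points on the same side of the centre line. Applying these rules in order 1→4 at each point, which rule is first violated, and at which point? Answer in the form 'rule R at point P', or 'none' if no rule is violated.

rule 4 at point 9

Zone of each point (C = within 1σ̂, B = 1σ̂–2σ̂, A = 2σ̂–3σ̂, * = beyond 3σ̂; sign = side of CL): 1:+C, 2:-B, 3:-B, 4:-C, 5:-C, 6:-B, 7:-C, 8:-C, 9:-C, 10:-C
Rule 4 (eight consecutive points on the same side of the centre line) is satisfied at point 9.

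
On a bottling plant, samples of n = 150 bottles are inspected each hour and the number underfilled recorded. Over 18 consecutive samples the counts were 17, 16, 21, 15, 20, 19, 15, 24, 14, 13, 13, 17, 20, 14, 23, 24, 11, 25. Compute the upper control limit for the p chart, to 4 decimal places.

p̄ = Σdᵢ / (k·n) = 321 / (18 × 150) = 0.11889
UCL = p̄ + 3·√(p̄(1−p̄)/n) = 0.11889 + 3 × √(0.11889×0.88111/150) = 0.11889 + 3 × 0.02643 = 0.19817

0.1982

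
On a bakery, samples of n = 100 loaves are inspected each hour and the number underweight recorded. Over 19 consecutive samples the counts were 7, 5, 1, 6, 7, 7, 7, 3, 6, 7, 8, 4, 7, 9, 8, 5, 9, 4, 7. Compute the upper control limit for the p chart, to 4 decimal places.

0.1337

p̄ = Σdᵢ / (k·n) = 117 / (19 × 100) = 0.06158
UCL = p̄ + 3·√(p̄(1−p̄)/n) = 0.06158 + 3 × √(0.06158×0.93842/100) = 0.06158 + 3 × 0.02404 = 0.13370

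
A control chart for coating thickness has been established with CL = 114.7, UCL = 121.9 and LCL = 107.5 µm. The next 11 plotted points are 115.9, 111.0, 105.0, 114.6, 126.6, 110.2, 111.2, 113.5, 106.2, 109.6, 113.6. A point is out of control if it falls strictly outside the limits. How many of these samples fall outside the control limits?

3

Compare each point to [107.5, 121.9]: sample 3 = 105.0 < LCL; sample 5 = 126.6 > UCL; sample 9 = 106.2 < LCL.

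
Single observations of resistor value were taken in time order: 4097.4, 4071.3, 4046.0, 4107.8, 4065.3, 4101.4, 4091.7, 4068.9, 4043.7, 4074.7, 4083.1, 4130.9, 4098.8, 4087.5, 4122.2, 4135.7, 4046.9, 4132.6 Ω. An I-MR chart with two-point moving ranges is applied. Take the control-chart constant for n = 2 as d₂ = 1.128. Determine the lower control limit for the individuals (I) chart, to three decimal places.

X̄ = (4097.4 + 4071.3 + 4046.0 + 4107.8 + 4065.3 + 4101.4 + 4091.7 + 4068.9 + 4043.7 + 4074.7 + 4083.1 + 4130.9 + 4098.8 + 4087.5 + 4122.2 + 4135.7 + 4046.9 + 4132.6) / 18 = 4089.2167
Moving ranges: 26.1, 25.3, 61.8, 42.5, 36.1, 9.7, 22.8, 25.2, 31.0, 8.4, 47.8, 32.1, 11.3, 34.7, 13.5, 88.8, 85.7; M̄R̄ = 602.8000 / 17 = 35.4588
LCL = X̄ − 3·M̄R̄/d₂ = 4089.2167 − 3 × 35.4588 / 1.128 = 3994.9113

3994.911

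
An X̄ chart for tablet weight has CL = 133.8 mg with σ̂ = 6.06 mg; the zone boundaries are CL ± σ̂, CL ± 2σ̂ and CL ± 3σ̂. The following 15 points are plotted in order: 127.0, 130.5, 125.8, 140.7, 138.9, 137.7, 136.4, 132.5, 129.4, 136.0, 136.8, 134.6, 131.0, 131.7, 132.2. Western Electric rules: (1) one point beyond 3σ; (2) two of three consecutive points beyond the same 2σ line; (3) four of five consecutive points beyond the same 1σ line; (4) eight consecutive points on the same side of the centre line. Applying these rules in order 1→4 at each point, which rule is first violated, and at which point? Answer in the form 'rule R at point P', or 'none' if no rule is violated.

Zone of each point (C = within 1σ̂, B = 1σ̂–2σ̂, A = 2σ̂–3σ̂, * = beyond 3σ̂; sign = side of CL): 1:-B, 2:-C, 3:-B, 4:+B, 5:+C, 6:+C, 7:+C, 8:-C, 9:-C, 10:+C, 11:+C, 12:+C, 13:-C, 14:-C, 15:-C
No rule fires across all 15 points.

none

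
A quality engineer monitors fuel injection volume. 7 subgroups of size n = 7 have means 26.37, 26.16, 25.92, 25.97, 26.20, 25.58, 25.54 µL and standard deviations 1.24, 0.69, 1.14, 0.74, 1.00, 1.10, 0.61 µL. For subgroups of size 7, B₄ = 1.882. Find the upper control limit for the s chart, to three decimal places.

s̄ = (1.24 + 0.69 + 1.14 + 0.74 + 1.00 + 1.10 + 0.61) / 7 = 0.9314
UCL_s = B₄·s̄ = 1.882 × 0.9314 = 1.7529

1.753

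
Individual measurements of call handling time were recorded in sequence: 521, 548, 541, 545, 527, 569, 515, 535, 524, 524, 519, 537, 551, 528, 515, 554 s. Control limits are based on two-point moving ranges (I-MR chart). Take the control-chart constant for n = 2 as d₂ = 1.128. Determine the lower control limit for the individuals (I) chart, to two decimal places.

482.26

X̄ = (521 + 548 + 541 + 545 + 527 + 569 + 515 + 535 + 524 + 524 + 519 + 537 + 551 + 528 + 515 + 554) / 16 = 534.5625
Moving ranges: 27, 7, 4, 18, 42, 54, 20, 11, 0, 5, 18, 14, 23, 13, 39; M̄R̄ = 295.0000 / 15 = 19.6667
LCL = X̄ − 3·M̄R̄/d₂ = 534.5625 − 3 × 19.6667 / 1.128 = 482.2575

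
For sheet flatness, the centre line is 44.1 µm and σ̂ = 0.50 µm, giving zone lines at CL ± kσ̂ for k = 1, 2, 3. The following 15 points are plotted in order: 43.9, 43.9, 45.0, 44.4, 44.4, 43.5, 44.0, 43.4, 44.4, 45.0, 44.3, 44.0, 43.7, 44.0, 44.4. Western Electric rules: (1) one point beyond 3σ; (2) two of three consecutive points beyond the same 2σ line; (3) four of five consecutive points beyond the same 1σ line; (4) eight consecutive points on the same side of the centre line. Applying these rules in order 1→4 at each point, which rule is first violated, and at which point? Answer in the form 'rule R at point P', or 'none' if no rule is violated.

none

Zone of each point (C = within 1σ̂, B = 1σ̂–2σ̂, A = 2σ̂–3σ̂, * = beyond 3σ̂; sign = side of CL): 1:-C, 2:-C, 3:+B, 4:+C, 5:+C, 6:-B, 7:-C, 8:-B, 9:+C, 10:+B, 11:+C, 12:-C, 13:-C, 14:-C, 15:+C
No rule fires across all 15 points.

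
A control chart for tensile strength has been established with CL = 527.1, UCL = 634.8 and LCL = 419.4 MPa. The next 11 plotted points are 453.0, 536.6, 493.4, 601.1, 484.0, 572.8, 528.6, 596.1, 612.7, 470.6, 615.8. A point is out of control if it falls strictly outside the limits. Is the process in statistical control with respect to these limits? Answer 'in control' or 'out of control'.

in control

All 11 points lie within [419.4, 634.8].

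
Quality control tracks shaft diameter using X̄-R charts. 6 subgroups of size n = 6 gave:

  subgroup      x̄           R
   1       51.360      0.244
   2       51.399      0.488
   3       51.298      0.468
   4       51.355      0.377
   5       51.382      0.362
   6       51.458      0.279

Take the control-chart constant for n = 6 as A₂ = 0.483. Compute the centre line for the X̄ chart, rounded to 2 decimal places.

51.38

X̄̄ = (51.360 + 51.399 + 51.298 + 51.355 + 51.382 + 51.458) / 6 = 308.2520 / 6 = 51.3753
CL = X̄̄ = 51.3753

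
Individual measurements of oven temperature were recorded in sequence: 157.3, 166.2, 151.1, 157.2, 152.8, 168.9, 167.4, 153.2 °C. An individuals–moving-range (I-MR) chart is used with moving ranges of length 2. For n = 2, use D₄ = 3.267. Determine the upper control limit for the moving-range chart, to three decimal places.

Moving ranges: 8.9, 15.1, 6.1, 4.4, 16.1, 1.5, 14.2; M̄R̄ = 66.3000 / 7 = 9.4714
UCL_MR = D₄·M̄R̄ = 3.267 × 9.4714 = 30.9432

30.943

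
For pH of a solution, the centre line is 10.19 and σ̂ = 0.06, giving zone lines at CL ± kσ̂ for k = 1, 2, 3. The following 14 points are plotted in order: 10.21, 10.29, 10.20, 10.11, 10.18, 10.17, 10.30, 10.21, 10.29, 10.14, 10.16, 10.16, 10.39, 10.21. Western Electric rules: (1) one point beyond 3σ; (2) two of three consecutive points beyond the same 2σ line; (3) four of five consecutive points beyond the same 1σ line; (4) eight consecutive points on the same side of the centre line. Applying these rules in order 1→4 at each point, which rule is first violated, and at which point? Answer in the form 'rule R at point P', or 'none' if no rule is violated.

Zone of each point (C = within 1σ̂, B = 1σ̂–2σ̂, A = 2σ̂–3σ̂, * = beyond 3σ̂; sign = side of CL): 1:+C, 2:+B, 3:+C, 4:-B, 5:-C, 6:-C, 7:+B, 8:+C, 9:+B, 10:-C, 11:-C, 12:-C, 13:+*, 14:+C
Rule 1 (one point beyond the 3σ limits) is satisfied at point 13.

rule 1 at point 13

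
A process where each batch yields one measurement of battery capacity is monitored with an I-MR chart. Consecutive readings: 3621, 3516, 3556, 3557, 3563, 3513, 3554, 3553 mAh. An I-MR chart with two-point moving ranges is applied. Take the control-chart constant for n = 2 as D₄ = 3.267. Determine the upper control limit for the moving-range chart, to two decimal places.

113.88

Moving ranges: 105, 40, 1, 6, 50, 41, 1; M̄R̄ = 244.0000 / 7 = 34.8571
UCL_MR = D₄·M̄R̄ = 3.267 × 34.8571 = 113.8783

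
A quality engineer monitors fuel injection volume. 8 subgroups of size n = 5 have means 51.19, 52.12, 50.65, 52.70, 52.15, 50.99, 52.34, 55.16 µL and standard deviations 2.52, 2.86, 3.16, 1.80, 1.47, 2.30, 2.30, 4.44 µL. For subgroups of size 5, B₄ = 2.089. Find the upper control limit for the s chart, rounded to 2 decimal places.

s̄ = (2.52 + 2.86 + 3.16 + 1.80 + 1.47 + 2.30 + 2.30 + 4.44) / 8 = 2.6063
UCL_s = B₄·s̄ = 2.089 × 2.6063 = 5.4445

5.44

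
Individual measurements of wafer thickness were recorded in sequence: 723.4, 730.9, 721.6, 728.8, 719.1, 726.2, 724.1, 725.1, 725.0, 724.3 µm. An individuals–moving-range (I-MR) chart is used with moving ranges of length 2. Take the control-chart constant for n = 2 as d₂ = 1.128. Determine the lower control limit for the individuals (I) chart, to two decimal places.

X̄ = (723.4 + 730.9 + 721.6 + 728.8 + 719.1 + 726.2 + 724.1 + 725.1 + 725.0 + 724.3) / 10 = 724.8500
Moving ranges: 7.5, 9.3, 7.2, 9.7, 7.1, 2.1, 1.0, 0.1, 0.7; M̄R̄ = 44.7000 / 9 = 4.9667
LCL = X̄ − 3·M̄R̄/d₂ = 724.8500 − 3 × 4.9667 / 1.128 = 711.6408

711.64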